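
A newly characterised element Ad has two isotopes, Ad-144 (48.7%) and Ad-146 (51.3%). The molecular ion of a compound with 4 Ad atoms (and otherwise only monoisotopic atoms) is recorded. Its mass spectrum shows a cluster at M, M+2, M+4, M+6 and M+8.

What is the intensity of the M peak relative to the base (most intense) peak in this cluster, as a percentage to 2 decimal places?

15.02%

(0.487 + 0.513)^4 gives M 0.0562, M+2 0.2370, M+4 0.3745, M+6 0.2630, M+8 0.0693; the largest is M+4.
P(M+4) = C(4,2) × 0.487^2 × 0.513^2 = 6 × 0.237169 × 0.263169 = 0.374493 (base)
P(M) = C(4,0) × 0.487^4 × 0.513^0 = 1 × 0.05624913 × 1.0000 = 0.056249
Relative intensity = 0.056249 / 0.374493 × 100 = 15.02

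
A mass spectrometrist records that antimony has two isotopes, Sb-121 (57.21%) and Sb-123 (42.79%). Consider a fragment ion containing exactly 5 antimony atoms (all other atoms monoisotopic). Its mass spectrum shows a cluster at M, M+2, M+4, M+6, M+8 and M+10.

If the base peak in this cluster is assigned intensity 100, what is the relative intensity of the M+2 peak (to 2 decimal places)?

(0.5721 + 0.4279)^5 gives M 0.0613, M+2 0.2292, M+4 0.3428, M+6 0.2564, M+8 0.0959, M+10 0.0143; the largest is M+4.
P(M+4) = C(5,2) × 0.5721^3 × 0.4279^2 = 10 × 0.18724742 × 0.18309841 = 0.342847 (base)
P(M+2) = C(5,1) × 0.5721^4 × 0.4279^1 = 5 × 0.10712425 × 0.4279 = 0.229192
Relative intensity = 0.229192 / 0.342847 × 100 = 66.85

66.85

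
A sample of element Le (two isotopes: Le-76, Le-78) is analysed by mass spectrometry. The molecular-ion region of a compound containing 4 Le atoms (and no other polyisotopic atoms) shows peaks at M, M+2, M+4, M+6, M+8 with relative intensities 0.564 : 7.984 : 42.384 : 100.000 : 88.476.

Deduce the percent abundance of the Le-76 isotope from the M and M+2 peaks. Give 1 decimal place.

22.0%

Write p for the Le-76 fraction. I(M+2)/I(M) = [C(4,1)·p^3·(1−p)] / p^4 = 4·(1−p)/p = 7.984/0.564 = 14.1560
(1−p)/p = 14.1560/4 = 3.5390  ⇒  p = 1/(1 + 3.5390) = 0.2203
Le-76: 22.0%, Le-78: 78.0%.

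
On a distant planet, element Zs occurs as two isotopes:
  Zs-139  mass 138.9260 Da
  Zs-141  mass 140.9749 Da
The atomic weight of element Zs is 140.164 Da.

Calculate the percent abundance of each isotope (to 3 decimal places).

Zs-139: 39.577%, Zs-141: 60.423%

With x = fraction of Zs-139 (so Zs-141 is 1 − x):
138.9260·x + 140.9749·(1 − x) = 140.164
(138.9260 − 140.9749)·x = 140.164 − 140.9749
x = -0.8109 / -2.0489 = 0.39577 → 39.577% Zs-139, 60.423% Zs-141.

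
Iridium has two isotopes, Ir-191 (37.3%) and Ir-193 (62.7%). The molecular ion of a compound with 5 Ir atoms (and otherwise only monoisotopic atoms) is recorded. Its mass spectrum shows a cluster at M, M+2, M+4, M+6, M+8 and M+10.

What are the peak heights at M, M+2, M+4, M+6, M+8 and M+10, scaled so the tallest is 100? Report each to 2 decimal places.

2.11 : 17.70 : 59.49 : 100.00 : 84.05 : 28.26

Each Ir atom is independently Ir-191 (p = 0.373) or Ir-193 (q = 0.627); the cluster is the binomial expansion (p + q)^5.
P(M) = 0.373^5 = 0.007220
P(M+2) = 5 × 0.373^4 × 0.627^1 = 0.060684
P(M+4) = 10 × 0.373^3 × 0.627^2 = 0.204015
P(M+6) = 10 × 0.373^2 × 0.627^3 = 0.342942
P(M+8) = 5 × 0.373^1 × 0.627^4 = 0.288237
P(M+10) = 0.627^5 = 0.096903
The M+6 peak is largest (0.342942); scaling to 100 gives 2.11 : 17.70 : 59.49 : 100.00 : 84.05 : 28.26.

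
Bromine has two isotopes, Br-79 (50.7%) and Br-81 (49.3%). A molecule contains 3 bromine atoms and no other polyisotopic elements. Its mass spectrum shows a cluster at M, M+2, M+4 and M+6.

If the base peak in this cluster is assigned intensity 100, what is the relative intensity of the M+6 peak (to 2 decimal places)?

Binomial terms of (0.507 + 0.493)^3: M 0.1303, M+2 0.3802, M+4 0.3697, M+6 0.1198 → M+2 is the base peak.
P(M+2) = C(3,1) × 0.507^2 × 0.493^1 = 3 × 0.257049 × 0.4930 = 0.380175 (base)
P(M+6) = C(3,3) × 0.507^0 × 0.493^3 = 1 × 1.0000 × 0.11982316 = 0.119823
Relative intensity = 0.119823 / 0.380175 × 100 = 31.52

31.52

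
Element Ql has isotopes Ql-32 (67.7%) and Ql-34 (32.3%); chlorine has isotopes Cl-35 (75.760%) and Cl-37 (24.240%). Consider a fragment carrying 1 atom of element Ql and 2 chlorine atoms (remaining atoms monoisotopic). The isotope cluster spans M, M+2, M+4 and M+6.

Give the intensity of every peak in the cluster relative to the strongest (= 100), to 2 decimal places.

Element Ql pattern (n=1): 0.6770 : 0.3230
Chlorine pattern (n=2): 0.57395776 : 0.36728448 : 0.05875776
Convolve the two distributions (both contribute in 2-u steps):
  M: 0.6770×0.57395776 = 0.388569
  M+2: 0.6770×0.36728448 + 0.3230×0.57395776 = 0.434040
  M+4: 0.6770×0.05875776 + 0.3230×0.36728448 = 0.158412
  M+6: 0.3230×0.05875776 = 0.018979
Scale to base peak (0.434040) = 100: 89.52 : 100.00 : 36.50 : 4.37

89.52 : 100.00 : 36.50 : 4.37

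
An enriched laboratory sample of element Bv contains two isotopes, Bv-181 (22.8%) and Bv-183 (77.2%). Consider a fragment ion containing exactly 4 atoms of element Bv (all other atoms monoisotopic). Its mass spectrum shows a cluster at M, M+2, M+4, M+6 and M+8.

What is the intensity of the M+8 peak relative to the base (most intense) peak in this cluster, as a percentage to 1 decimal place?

Term probabilities: M 0.0027, M+2 0.0366, M+4 0.1859, M+6 0.4196, M+8 0.3552. Base peak = M+6.
P(M+6) = C(4,3) × 0.228^1 × 0.772^3 = 4 × 0.2280 × 0.46009965 = 0.419611 (base)
P(M+8) = C(4,4) × 0.228^0 × 0.772^4 = 1 × 1.0000 × 0.35519693 = 0.355197
Relative intensity = 0.355197 / 0.419611 × 100 = 84.6

84.6%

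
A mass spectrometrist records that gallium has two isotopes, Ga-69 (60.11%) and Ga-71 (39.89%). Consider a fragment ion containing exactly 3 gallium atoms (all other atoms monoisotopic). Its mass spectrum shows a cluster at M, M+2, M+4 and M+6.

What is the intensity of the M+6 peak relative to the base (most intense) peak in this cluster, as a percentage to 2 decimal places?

14.68%

Term probabilities: M 0.2172, M+2 0.4324, M+4 0.2869, M+6 0.0635. Base peak = M+2.
P(M+2) = C(3,1) × 0.6011^2 × 0.3989^1 = 3 × 0.36132121 × 0.3989 = 0.432393 (base)
P(M+6) = C(3,3) × 0.6011^0 × 0.3989^3 = 1 × 1.0000 × 0.06347345 = 0.063473
Relative intensity = 0.063473 / 0.432393 × 100 = 14.68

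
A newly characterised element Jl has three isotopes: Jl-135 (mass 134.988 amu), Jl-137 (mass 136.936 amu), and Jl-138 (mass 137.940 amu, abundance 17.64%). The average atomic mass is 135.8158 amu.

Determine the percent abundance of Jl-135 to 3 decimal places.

Let x and y be the fractions of Jl-135 and Jl-137. Then x + y = 1 − 0.1764 = 0.8236 and 134.988x + 136.936y = 135.8158 − 0.1764×137.940 = 111.483184.
Substituting: 134.988x + 136.936(0.8236 − x) = 111.483184
(134.988 − 136.936)x = -1.2973056  ⇒  x = 0.66597, y = 0.15763
Jl-135: 66.597%, Jl-137: 15.763%.

66.597%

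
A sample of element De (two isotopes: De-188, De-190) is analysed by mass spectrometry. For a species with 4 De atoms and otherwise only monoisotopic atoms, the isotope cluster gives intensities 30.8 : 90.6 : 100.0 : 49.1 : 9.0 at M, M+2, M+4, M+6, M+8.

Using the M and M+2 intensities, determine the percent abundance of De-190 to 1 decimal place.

If p is the fraction of De that is De-188, then I(M+2)/I(M) = [C(4,1)·p^3·(1−p)] / p^4 = 4·(1−p)/p = 90.6/30.8 = 2.9416
(1−p)/p = 2.9416/4 = 0.7354  ⇒  p = 1/(1 + 0.7354) = 0.5762
De-188: 57.6%, De-190: 42.4%.

42.4%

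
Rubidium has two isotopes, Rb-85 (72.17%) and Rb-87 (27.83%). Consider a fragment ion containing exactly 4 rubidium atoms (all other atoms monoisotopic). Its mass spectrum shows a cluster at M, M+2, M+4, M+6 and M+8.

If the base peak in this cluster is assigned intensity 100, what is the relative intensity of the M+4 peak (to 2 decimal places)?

57.84

Term probabilities: M 0.2713, M+2 0.4184, M+4 0.2420, M+6 0.0622, M+8 0.0060. Base peak = M+2.
P(M+2) = C(4,1) × 0.7217^3 × 0.2783^1 = 4 × 0.37589809 × 0.2783 = 0.418450 (base)
P(M+4) = C(4,2) × 0.7217^2 × 0.2783^2 = 6 × 0.52085089 × 0.07745089 = 0.242042
Relative intensity = 0.242042 / 0.418450 × 100 = 57.84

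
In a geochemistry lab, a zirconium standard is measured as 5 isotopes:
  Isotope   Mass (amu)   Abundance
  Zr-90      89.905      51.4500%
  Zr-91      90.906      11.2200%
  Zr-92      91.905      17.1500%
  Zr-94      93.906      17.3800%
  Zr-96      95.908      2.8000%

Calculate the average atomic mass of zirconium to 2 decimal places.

Weight each isotope mass by its fractional abundance: 0.514500 × 89.905 + 0.112200 × 90.906 + 0.171500 × 91.905 + 0.173800 × 93.906 + 0.028000 × 95.908
= 46.2561 + 10.1997 + 15.7617 + 16.3209 + 2.6854 = 91.2238 amu

91.22 amu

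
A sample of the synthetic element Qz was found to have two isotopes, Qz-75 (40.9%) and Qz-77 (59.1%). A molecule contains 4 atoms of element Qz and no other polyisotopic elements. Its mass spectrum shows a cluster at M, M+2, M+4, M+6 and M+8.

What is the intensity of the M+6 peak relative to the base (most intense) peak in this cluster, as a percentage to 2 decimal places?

96.33%

Binomial terms of (0.409 + 0.591)^4: M 0.0280, M+2 0.1617, M+4 0.3506, M+6 0.3377, M+8 0.1220 → M+4 is the base peak.
P(M+4) = C(4,2) × 0.409^2 × 0.591^2 = 6 × 0.167281 × 0.349281 = 0.350568 (base)
P(M+6) = C(4,3) × 0.409^1 × 0.591^3 = 4 × 0.4090 × 0.20642507 = 0.337711
Relative intensity = 0.337711 / 0.350568 × 100 = 96.33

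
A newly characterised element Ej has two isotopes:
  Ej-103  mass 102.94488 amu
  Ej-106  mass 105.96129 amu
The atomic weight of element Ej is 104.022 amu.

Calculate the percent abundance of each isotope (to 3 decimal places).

Writing the weighted mean with unknown fraction x of Ej-103:
102.94488·x + 105.96129·(1 − x) = 104.022
(102.94488 − 105.96129)·x = 104.022 − 105.96129
x = -1.93929 / -3.01641 = 0.64291 → 64.291% Ej-103, 35.709% Ej-106.

Ej-103: 64.291%, Ej-106: 35.709%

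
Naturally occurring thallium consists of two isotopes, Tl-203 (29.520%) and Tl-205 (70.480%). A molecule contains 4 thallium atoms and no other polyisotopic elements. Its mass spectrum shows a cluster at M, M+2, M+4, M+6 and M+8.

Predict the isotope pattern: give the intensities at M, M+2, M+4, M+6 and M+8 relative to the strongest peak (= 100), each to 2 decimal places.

The 4 Tl atoms are independent, so intensities follow the terms of (0.29520 + 0.70480)^4.
P(M) = 0.29520^4 = 0.007594
P(M+2) = 4 × 0.29520^3 × 0.70480^1 = 0.072523
P(M+4) = 6 × 0.29520^2 × 0.70480^2 = 0.259726
P(M+6) = 4 × 0.29520^1 × 0.70480^3 = 0.413403
P(M+8) = 0.70480^4 = 0.246754
The M+6 peak is largest (0.413403); scaling to 100 gives 1.84 : 17.54 : 62.83 : 100.00 : 59.69.

1.84 : 17.54 : 62.83 : 100.00 : 59.69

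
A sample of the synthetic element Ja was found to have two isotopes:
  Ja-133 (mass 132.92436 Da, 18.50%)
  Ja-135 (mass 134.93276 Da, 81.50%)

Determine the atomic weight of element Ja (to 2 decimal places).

Ar = Σ fᵢ·mᵢ = 0.1850 × 132.92436 + 0.8150 × 134.93276
= 24.591007 + 109.970199 = 134.561206 Da

134.56 Da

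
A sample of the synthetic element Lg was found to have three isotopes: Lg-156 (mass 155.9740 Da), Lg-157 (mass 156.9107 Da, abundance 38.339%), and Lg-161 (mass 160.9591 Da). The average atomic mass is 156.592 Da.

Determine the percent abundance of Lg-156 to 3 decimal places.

56.468%

Let x and y be the fractions of Lg-156 and Lg-161. Then x + y = 1 − 0.38339 = 0.61661 and 155.9740x + 160.9591y = 156.592 − 0.38339×156.9107 = 96.434006727.
Substituting: 155.9740x + 160.9591(0.61661 − x) = 96.434006727
(155.9740 − 160.9591)x = -2.814983924  ⇒  x = 0.56468, y = 0.05193
Lg-156: 56.468%, Lg-161: 5.193%.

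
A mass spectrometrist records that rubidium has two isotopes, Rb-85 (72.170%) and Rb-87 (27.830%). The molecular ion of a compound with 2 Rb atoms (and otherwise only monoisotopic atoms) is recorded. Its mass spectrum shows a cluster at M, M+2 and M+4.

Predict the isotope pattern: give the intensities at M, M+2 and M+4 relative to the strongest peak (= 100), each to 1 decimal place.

100.0 : 77.1 : 14.9

The 2 Rb atoms are independent, so intensities follow the terms of (0.72170 + 0.27830)^2.
P(M) = 0.72170^2 = 0.520851
P(M+2) = 2 × 0.72170^1 × 0.27830^1 = 0.401698
P(M+4) = 0.27830^2 = 0.077451
The M peak is largest (0.520851); scaling to 100 gives 100.0 : 77.1 : 14.9.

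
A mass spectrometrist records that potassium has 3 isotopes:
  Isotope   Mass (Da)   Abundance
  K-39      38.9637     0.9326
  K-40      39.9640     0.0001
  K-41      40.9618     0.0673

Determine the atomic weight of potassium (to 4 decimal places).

Ar = Σ fᵢ·mᵢ = 0.9326 × 38.9637 + 0.0001 × 39.9640 + 0.0673 × 40.9618
= 36.33755 + 0.00400 + 2.75673 = 39.09828 Da

39.0983 Da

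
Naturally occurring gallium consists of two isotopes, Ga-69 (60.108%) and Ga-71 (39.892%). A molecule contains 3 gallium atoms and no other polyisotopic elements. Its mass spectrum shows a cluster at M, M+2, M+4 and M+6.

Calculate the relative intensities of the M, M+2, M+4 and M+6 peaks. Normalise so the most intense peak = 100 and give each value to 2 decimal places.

The 3 Ga atoms are independent, so intensities follow the terms of (0.60108 + 0.39892)^3.
P(M) = 0.60108^3 = 0.217169
P(M+2) = 3 × 0.60108^2 × 0.39892^1 = 0.432386
P(M+4) = 3 × 0.60108^1 × 0.39892^2 = 0.286963
P(M+6) = 0.39892^3 = 0.063483
The M+2 peak is largest (0.432386); scaling to 100 gives 50.23 : 100.00 : 66.37 : 14.68.

50.23 : 100.00 : 66.37 : 14.68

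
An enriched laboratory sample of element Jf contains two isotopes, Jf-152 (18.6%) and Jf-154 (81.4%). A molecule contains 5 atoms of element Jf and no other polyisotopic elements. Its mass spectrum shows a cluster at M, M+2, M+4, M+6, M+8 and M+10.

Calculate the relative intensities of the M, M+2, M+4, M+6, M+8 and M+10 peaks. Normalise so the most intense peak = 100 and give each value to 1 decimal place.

0.1 : 1.2 : 10.4 : 45.7 : 100.0 : 87.5

The 5 Jf atoms are independent, so intensities follow the terms of (0.186 + 0.814)^5.
P(M) = 0.186^5 = 0.000223
P(M+2) = 5 × 0.186^4 × 0.814^1 = 0.004871
P(M+4) = 10 × 0.186^3 × 0.814^2 = 0.042637
P(M+6) = 10 × 0.186^2 × 0.814^3 = 0.186595
P(M+8) = 5 × 0.186^1 × 0.814^4 = 0.408301
P(M+10) = 0.814^5 = 0.357373
The M+8 peak is largest (0.408301); scaling to 100 gives 0.1 : 1.2 : 10.4 : 45.7 : 100.0 : 87.5.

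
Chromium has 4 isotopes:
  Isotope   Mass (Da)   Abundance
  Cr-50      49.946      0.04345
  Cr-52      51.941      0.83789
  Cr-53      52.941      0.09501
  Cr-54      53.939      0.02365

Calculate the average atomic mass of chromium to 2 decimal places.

Average mass = Σ (abundance × isotope mass) = 0.04345 × 49.946 + 0.83789 × 51.941 + 0.09501 × 52.941 + 0.02365 × 53.939
= 2.1702 + 43.5208 + 5.0299 + 1.2757 = 51.9966 Da

52.00 Da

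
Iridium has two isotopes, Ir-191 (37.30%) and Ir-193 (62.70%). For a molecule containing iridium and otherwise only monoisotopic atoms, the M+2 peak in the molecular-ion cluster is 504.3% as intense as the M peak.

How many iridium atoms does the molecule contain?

3

The M+2/M ratio from n Ir atoms is n · q/p = n · 0.6270/0.3730.
n = 5.043 × 0.3730/0.6270 = 3.00 ≈ 3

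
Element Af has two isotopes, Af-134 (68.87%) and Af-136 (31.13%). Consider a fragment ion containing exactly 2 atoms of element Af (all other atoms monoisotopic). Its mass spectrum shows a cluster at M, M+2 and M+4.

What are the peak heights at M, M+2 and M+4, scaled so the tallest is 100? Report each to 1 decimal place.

Each Af atom is independently Af-134 (p = 0.6887) or Af-136 (q = 0.3113); the cluster is the binomial expansion (p + q)^2.
P(M) = 0.6887^2 = 0.474308
P(M+2) = 2 × 0.6887^1 × 0.3113^1 = 0.428785
P(M+4) = 0.3113^2 = 0.096908
The M peak is largest (0.474308); scaling to 100 gives 100.0 : 90.4 : 20.4.

100.0 : 90.4 : 20.4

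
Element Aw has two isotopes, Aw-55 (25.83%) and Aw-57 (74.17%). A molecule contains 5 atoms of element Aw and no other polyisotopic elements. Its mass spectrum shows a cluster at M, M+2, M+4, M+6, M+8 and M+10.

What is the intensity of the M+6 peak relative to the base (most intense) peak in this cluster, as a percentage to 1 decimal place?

69.7%

Term probabilities: M 0.0011, M+2 0.0165, M+4 0.0948, M+6 0.2722, M+8 0.3908, M+10 0.2245. Base peak = M+8.
P(M+8) = C(5,4) × 0.2583^1 × 0.7417^4 = 5 × 0.2583 × 0.30263079 = 0.390848 (base)
P(M+6) = C(5,3) × 0.2583^2 × 0.7417^3 = 10 × 0.06671889 × 0.40802318 = 0.272229
Relative intensity = 0.272229 / 0.390848 × 100 = 69.7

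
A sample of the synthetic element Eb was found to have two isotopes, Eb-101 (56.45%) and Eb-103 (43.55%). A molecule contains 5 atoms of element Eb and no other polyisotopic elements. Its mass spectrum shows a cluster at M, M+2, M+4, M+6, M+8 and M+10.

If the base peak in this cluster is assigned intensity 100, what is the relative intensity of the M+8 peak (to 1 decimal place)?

29.8

Term probabilities: M 0.0573, M+2 0.2211, M+4 0.3412, M+6 0.2632, M+8 0.1015, M+10 0.0157. Base peak = M+4.
P(M+4) = C(5,2) × 0.5645^3 × 0.4355^2 = 10 × 0.17988371 × 0.18966025 = 0.341168 (base)
P(M+8) = C(5,4) × 0.5645^1 × 0.4355^4 = 5 × 0.5645 × 0.03597101 = 0.101528
Relative intensity = 0.101528 / 0.341168 × 100 = 29.8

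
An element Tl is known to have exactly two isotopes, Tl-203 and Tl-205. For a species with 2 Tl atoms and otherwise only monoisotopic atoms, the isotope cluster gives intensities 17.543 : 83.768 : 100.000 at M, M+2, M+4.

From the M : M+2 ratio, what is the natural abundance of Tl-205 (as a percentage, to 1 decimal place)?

Let p = fractional abundance of Tl-203. I(M+2)/I(M) = [C(2,1)·p^1·(1−p)] / p^2 = 2·(1−p)/p = 83.768/17.543 = 4.7750
(1−p)/p = 4.7750/2 = 2.3875  ⇒  p = 1/(1 + 2.3875) = 0.2952
Tl-203: 29.5%, Tl-205: 70.5%.

70.5%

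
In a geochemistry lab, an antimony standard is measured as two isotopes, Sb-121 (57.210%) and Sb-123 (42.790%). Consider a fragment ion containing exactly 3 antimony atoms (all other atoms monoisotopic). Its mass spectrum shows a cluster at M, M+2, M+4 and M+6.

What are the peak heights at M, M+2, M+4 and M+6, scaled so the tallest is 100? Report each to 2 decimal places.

44.57 : 100.00 : 74.79 : 18.65

Expanding (0.57210 + 0.42790)^3:
P(M) = 0.57210^3 = 0.187247
P(M+2) = 3 × 0.57210^2 × 0.42790^1 = 0.420153
P(M+4) = 3 × 0.57210^1 × 0.42790^2 = 0.314252
P(M+6) = 0.42790^3 = 0.078348
The M+2 peak is largest (0.420153); scaling to 100 gives 44.57 : 100.00 : 74.79 : 18.65.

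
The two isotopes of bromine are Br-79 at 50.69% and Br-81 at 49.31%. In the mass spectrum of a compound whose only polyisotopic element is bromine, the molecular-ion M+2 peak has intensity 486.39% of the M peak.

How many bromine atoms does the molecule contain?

5

The M+2/M ratio from n Br atoms is n · q/p = n · 0.4931/0.5069.
n = 4.8639 × 0.5069/0.4931 = 5.00 ≈ 5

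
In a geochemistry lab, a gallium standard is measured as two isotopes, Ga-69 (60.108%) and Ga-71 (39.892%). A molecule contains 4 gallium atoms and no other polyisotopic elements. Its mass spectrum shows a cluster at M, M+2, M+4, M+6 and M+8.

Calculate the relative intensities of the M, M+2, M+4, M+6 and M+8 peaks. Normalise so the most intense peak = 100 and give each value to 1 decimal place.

Each Ga atom is independently Ga-69 (p = 0.60108) or Ga-71 (q = 0.39892); the cluster is the binomial expansion (p + q)^4.
P(M) = 0.60108^4 = 0.130536
P(M+2) = 4 × 0.60108^3 × 0.39892^1 = 0.346531
P(M+4) = 6 × 0.60108^2 × 0.39892^2 = 0.344975
P(M+6) = 4 × 0.60108^1 × 0.39892^3 = 0.152633
P(M+8) = 0.39892^4 = 0.025325
The M+2 peak is largest (0.346531); scaling to 100 gives 37.7 : 100.0 : 99.6 : 44.0 : 7.3.

37.7 : 100.0 : 99.6 : 44.0 : 7.3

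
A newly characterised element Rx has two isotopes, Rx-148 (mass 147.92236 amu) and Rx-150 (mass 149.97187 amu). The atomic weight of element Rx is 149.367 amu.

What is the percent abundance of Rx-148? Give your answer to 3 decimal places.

29.513%

Writing the weighted mean with unknown fraction x of Rx-148:
147.92236·x + 149.97187·(1 − x) = 149.367
(147.92236 − 149.97187)·x = 149.367 − 149.97187
x = -0.60487 / -2.04951 = 0.29513 → 29.513% Rx-148, 70.487% Rx-150.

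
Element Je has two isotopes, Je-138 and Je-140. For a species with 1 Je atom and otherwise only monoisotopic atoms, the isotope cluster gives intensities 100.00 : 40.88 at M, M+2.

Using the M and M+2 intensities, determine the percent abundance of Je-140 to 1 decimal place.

29.0%

Let p = fractional abundance of Je-138. I(M+2)/I(M) = [C(1,1)·p^0·(1−p)] / p^1 = 1·(1−p)/p = 40.88/100.00 = 0.4088
(1−p)/p = 0.4088/1 = 0.4088  ⇒  p = 1/(1 + 0.4088) = 0.7098
Je-138: 71.0%, Je-140: 29.0%.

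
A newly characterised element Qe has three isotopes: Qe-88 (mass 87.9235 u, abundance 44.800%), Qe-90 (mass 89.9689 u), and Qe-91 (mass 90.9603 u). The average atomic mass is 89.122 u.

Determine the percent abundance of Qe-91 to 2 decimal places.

7.00%

The remaining 55.200% is split between Qe-90 (fraction x) and Qe-91 (fraction 0.55200 − x).
Substituting: 89.9689x + 90.9603(0.55200 − x) = 49.732272
(89.9689 − 90.9603)x = -0.4778136  ⇒  x = 0.48196, y = 0.07004
Qe-90: 48.20%, Qe-91: 7.00%.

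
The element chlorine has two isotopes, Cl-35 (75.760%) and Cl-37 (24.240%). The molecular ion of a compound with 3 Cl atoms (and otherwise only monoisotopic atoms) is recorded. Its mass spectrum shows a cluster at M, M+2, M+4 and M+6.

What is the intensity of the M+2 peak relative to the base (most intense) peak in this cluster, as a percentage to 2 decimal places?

95.99%

Term probabilities: M 0.4348, M+2 0.4174, M+4 0.1335, M+6 0.0142. Base peak = M.
P(M) = C(3,0) × 0.75760^3 × 0.24240^0 = 1 × 0.4348304 × 1.0000 = 0.434830 (base)
P(M+2) = C(3,1) × 0.75760^2 × 0.24240^1 = 3 × 0.57395776 × 0.2424 = 0.417382
Relative intensity = 0.417382 / 0.434830 × 100 = 95.99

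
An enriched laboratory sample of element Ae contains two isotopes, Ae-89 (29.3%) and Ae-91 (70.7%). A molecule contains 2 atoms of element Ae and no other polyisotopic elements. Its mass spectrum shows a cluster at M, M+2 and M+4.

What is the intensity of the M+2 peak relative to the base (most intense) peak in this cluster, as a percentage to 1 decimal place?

82.9%

Term probabilities: M 0.0858, M+2 0.4143, M+4 0.4998. Base peak = M+4.
P(M+4) = C(2,2) × 0.293^0 × 0.707^2 = 1 × 1.0000 × 0.499849 = 0.499849 (base)
P(M+2) = C(2,1) × 0.293^1 × 0.707^1 = 2 × 0.2930 × 0.7070 = 0.414302
Relative intensity = 0.414302 / 0.499849 × 100 = 82.9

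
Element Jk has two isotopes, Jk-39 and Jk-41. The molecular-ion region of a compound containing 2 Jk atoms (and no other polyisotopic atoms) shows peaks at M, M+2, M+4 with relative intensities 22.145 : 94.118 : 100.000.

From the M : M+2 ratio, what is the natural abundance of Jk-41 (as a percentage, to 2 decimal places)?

If p is the fraction of Jk that is Jk-39, then I(M+2)/I(M) = [C(2,1)·p^1·(1−p)] / p^2 = 2·(1−p)/p = 94.118/22.145 = 4.2501
(1−p)/p = 4.2501/2 = 2.1250  ⇒  p = 1/(1 + 2.1250) = 0.3200
Jk-39: 32.00%, Jk-41: 68.00%.

68.00%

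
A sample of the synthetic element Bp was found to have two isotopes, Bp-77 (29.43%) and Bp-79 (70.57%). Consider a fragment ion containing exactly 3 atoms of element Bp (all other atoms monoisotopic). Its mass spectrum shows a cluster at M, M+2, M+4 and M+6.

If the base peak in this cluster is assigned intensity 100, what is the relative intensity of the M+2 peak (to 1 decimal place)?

(0.2943 + 0.7057)^3 gives M 0.0255, M+2 0.1834, M+4 0.4397, M+6 0.3514; the largest is M+4.
P(M+4) = C(3,2) × 0.2943^1 × 0.7057^2 = 3 × 0.2943 × 0.49801249 = 0.439695 (base)
P(M+2) = C(3,1) × 0.2943^2 × 0.7057^1 = 3 × 0.08661249 × 0.7057 = 0.183367
Relative intensity = 0.183367 / 0.439695 × 100 = 41.7

41.7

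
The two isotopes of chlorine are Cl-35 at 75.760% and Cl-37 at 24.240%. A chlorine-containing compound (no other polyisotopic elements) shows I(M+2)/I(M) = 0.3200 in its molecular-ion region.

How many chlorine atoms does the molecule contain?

With n Cl atoms, P(M+2)/P(M) = C(n,1)·p^(n−1)q / p^n = n·q/p = n · 0.24240/0.75760.
n = 0.3200 × 0.75760/0.24240 = 1.00 ≈ 1

1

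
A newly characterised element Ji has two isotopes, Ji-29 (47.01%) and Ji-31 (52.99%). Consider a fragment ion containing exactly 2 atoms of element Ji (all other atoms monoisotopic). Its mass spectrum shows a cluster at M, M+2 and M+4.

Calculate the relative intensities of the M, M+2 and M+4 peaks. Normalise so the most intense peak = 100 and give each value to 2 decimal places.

44.36 : 100.00 : 56.36

Each Ji atom is independently Ji-29 (p = 0.4701) or Ji-31 (q = 0.5299); the cluster is the binomial expansion (p + q)^2.
P(M) = 0.4701^2 = 0.220994
P(M+2) = 2 × 0.4701^1 × 0.5299^1 = 0.498212
P(M+4) = 0.5299^2 = 0.280794
The M+2 peak is largest (0.498212); scaling to 100 gives 44.36 : 100.00 : 56.36.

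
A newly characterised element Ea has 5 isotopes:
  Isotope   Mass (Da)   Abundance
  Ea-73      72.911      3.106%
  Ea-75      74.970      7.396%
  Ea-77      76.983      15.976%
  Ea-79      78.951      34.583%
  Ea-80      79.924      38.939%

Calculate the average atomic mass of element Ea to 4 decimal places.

Average mass = Σ (abundance × isotope mass) = 0.03106 × 72.911 + 0.07396 × 74.970 + 0.15976 × 76.983 + 0.34583 × 78.951 + 0.38939 × 79.924
= 2.26462 + 5.54478 + 12.29880 + 27.30362 + 31.12161 = 78.53343 Da

78.5334 Da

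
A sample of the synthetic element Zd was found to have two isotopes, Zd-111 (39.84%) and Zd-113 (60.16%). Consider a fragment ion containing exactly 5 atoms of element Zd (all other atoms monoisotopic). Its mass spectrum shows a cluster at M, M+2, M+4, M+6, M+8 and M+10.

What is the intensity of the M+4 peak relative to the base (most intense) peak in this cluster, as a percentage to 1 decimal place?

(0.3984 + 0.6016)^5 gives M 0.0100, M+2 0.0758, M+4 0.2289, M+6 0.3456, M+8 0.2609, M+10 0.0788; the largest is M+6.
P(M+6) = C(5,3) × 0.3984^2 × 0.6016^3 = 10 × 0.15872256 × 0.21773261 = 0.345591 (base)
P(M+4) = C(5,2) × 0.3984^3 × 0.6016^2 = 10 × 0.06323507 × 0.36192256 = 0.228862
Relative intensity = 0.228862 / 0.345591 × 100 = 66.2

66.2%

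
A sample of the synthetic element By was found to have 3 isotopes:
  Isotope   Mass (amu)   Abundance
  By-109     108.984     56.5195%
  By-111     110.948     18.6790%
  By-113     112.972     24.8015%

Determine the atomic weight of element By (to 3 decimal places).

110.340 amu

The abundance-weighted mean is 0.565195 × 108.984 + 0.186790 × 110.948 + 0.248015 × 112.972
= 61.5972 + 20.7240 + 28.0188 = 110.3400 amu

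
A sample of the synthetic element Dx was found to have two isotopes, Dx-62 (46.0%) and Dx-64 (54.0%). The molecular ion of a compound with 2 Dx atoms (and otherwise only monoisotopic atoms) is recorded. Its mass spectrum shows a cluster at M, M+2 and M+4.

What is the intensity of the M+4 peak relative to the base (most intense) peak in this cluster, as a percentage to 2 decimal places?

58.70%

Binomial terms of (0.460 + 0.540)^2: M 0.2116, M+2 0.4968, M+4 0.2916 → M+2 is the base peak.
P(M+2) = C(2,1) × 0.460^1 × 0.540^1 = 2 × 0.4600 × 0.5400 = 0.496800 (base)
P(M+4) = C(2,2) × 0.460^0 × 0.540^2 = 1 × 1.0000 × 0.2916 = 0.291600
Relative intensity = 0.291600 / 0.496800 × 100 = 58.70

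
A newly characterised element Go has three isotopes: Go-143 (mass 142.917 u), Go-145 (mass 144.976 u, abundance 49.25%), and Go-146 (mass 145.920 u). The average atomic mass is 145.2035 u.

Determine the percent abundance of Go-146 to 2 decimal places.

42.37%

Let x and y be the fractions of Go-143 and Go-146. Then x + y = 1 − 0.4925 = 0.5075 and 142.917x + 145.920y = 145.2035 − 0.4925×144.976 = 73.80282.
Substituting: 142.917x + 145.920(0.5075 − x) = 73.80282
(142.917 − 145.920)x = -0.25158  ⇒  x = 0.08378, y = 0.42372
Go-143: 8.38%, Go-146: 42.37%.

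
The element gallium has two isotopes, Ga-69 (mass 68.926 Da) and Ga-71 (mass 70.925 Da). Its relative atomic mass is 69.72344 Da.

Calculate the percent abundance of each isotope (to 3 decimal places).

Ga-69: 60.108%, Ga-71: 39.892%

With x = fraction of Ga-69 (so Ga-71 is 1 − x):
68.926·x + 70.925·(1 − x) = 69.72344
(68.926 − 70.925)·x = 69.72344 − 70.925
x = -1.20156 / -1.999 = 0.60108 → 60.108% Ga-69, 39.892% Ga-71.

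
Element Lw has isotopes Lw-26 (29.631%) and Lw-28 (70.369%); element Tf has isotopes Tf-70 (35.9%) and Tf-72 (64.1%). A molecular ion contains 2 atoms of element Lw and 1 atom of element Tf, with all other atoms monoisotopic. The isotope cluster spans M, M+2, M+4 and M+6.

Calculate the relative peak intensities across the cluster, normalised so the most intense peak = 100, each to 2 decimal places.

Element Lw pattern (n=2): 0.08779962 : 0.41702077 : 0.49517962
Element Tf pattern (n=1): 0.3590 : 0.6410
Convolve the two distributions (both contribute in 2-u steps):
  M: 0.08779962×0.3590 = 0.031520
  M+2: 0.08779962×0.6410 + 0.41702077×0.3590 = 0.205990
  M+4: 0.41702077×0.6410 + 0.49517962×0.3590 = 0.445080
  M+6: 0.49517962×0.6410 = 0.317410
Scale to base peak (0.445080) = 100: 7.08 : 46.28 : 100.00 : 71.32

7.08 : 46.28 : 100.00 : 71.32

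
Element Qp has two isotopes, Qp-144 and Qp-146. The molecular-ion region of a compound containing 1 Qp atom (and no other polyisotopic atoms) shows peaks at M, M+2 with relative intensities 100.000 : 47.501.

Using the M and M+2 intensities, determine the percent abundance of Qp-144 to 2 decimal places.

67.80%

Write p for the Qp-144 fraction. I(M+2)/I(M) = [C(1,1)·p^0·(1−p)] / p^1 = 1·(1−p)/p = 47.501/100.000 = 0.4750
(1−p)/p = 0.4750/1 = 0.4750  ⇒  p = 1/(1 + 0.4750) = 0.6780
Qp-144: 67.80%, Qp-146: 32.20%.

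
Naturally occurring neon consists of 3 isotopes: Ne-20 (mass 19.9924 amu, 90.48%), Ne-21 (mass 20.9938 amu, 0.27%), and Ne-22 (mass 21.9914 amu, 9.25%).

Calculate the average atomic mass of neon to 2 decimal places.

The abundance-weighted mean is 0.9048 × 19.9924 + 0.0027 × 20.9938 + 0.0925 × 21.9914
= 18.08912 + 0.05668 + 2.03420 = 20.18000 amu

20.18 amu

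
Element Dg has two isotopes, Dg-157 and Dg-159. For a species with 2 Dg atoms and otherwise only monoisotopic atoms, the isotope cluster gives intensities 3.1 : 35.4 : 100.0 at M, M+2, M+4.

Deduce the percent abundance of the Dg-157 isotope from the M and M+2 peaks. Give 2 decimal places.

14.90%

If p is the fraction of Dg that is Dg-157, then I(M+2)/I(M) = [C(2,1)·p^1·(1−p)] / p^2 = 2·(1−p)/p = 35.4/3.1 = 11.4194
(1−p)/p = 11.4194/2 = 5.7097  ⇒  p = 1/(1 + 5.7097) = 0.1490
Dg-157: 14.90%, Dg-159: 85.10%.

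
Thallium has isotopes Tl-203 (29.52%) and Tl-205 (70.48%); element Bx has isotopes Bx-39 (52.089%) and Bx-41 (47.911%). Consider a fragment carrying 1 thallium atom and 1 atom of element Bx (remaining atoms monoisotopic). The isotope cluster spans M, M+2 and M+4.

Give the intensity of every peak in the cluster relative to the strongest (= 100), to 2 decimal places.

Thallium pattern (n=1): 0.2952 : 0.7048
Element Bx pattern (n=1): 0.52089 : 0.47911
Convolve the two distributions (both contribute in 2-u steps):
  M: 0.2952×0.52089 = 0.153767
  M+2: 0.2952×0.47911 + 0.7048×0.52089 = 0.508557
  M+4: 0.7048×0.47911 = 0.337677
Scale to base peak (0.508557) = 100: 30.24 : 100.00 : 66.40

30.24 : 100.00 : 66.40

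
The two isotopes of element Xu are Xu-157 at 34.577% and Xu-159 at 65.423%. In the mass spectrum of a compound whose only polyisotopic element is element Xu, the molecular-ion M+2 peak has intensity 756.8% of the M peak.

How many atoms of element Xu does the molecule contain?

4

With n Xu atoms, P(M+2)/P(M) = C(n,1)·p^(n−1)q / p^n = n·q/p = n · 0.65423/0.34577.
n = 7.568 × 0.34577/0.65423 = 4.00 ≈ 4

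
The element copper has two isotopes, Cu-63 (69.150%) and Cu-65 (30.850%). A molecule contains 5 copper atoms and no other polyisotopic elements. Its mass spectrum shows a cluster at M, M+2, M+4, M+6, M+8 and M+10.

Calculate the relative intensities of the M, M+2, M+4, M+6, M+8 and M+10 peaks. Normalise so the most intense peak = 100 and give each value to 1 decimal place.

44.8 : 100.0 : 89.2 : 39.8 : 8.9 : 0.8

Each Cu atom is independently Cu-63 (p = 0.69150) or Cu-65 (q = 0.30850); the cluster is the binomial expansion (p + q)^5.
P(M) = 0.69150^5 = 0.158111
P(M+2) = 5 × 0.69150^4 × 0.30850^1 = 0.352691
P(M+4) = 10 × 0.69150^3 × 0.30850^2 = 0.314693
P(M+6) = 10 × 0.69150^2 × 0.30850^3 = 0.140394
P(M+8) = 5 × 0.69150^1 × 0.30850^4 = 0.031317
P(M+10) = 0.30850^5 = 0.002794
The M+2 peak is largest (0.352691); scaling to 100 gives 44.8 : 100.0 : 89.2 : 39.8 : 8.9 : 0.8.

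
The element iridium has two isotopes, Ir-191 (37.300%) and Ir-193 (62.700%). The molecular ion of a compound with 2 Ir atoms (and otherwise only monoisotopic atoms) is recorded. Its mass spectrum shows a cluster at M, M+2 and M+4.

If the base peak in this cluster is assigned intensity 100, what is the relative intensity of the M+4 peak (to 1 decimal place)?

84.0

(0.37300 + 0.62700)^2 gives M 0.1391, M+2 0.4677, M+4 0.3931; the largest is M+2.
P(M+2) = C(2,1) × 0.37300^1 × 0.62700^1 = 2 × 0.3730 × 0.6270 = 0.467742 (base)
P(M+4) = C(2,2) × 0.37300^0 × 0.62700^2 = 1 × 1.0000 × 0.393129 = 0.393129
Relative intensity = 0.393129 / 0.467742 × 100 = 84.0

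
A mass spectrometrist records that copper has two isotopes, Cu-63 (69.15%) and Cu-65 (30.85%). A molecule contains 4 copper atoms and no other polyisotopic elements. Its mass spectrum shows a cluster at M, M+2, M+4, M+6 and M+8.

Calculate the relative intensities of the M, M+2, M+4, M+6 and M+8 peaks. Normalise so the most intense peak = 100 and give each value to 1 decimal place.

Expanding (0.6915 + 0.3085)^4:
P(M) = 0.6915^4 = 0.228649
P(M+2) = 4 × 0.6915^3 × 0.3085^1 = 0.408030
P(M+4) = 6 × 0.6915^2 × 0.3085^2 = 0.273052
P(M+6) = 4 × 0.6915^1 × 0.3085^3 = 0.081212
P(M+8) = 0.3085^4 = 0.009058
The M+2 peak is largest (0.408030); scaling to 100 gives 56.0 : 100.0 : 66.9 : 19.9 : 2.2.

56.0 : 100.0 : 66.9 : 19.9 : 2.2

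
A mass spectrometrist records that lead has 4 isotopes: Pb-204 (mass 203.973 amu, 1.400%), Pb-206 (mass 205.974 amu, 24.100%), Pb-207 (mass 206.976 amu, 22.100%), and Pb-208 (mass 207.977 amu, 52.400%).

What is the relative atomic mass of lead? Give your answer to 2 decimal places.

207.22 amu

Ar = Σ fᵢ·mᵢ = 0.01400 × 203.973 + 0.24100 × 205.974 + 0.22100 × 206.976 + 0.52400 × 207.977
= 2.8556 + 49.6397 + 45.7417 + 108.9799 = 207.2169 amu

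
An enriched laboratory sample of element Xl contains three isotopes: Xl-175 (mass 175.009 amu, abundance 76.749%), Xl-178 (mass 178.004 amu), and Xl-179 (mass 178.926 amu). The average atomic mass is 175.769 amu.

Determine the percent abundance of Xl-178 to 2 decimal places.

The remaining 23.251% is split between Xl-178 (fraction x) and Xl-179 (fraction 0.23251 − x).
Substituting: 178.004x + 178.926(0.23251 − x) = 41.45134259
(178.004 − 178.926)x = -0.15074167  ⇒  x = 0.16349, y = 0.06902
Xl-178: 16.35%, Xl-179: 6.90%.

16.35%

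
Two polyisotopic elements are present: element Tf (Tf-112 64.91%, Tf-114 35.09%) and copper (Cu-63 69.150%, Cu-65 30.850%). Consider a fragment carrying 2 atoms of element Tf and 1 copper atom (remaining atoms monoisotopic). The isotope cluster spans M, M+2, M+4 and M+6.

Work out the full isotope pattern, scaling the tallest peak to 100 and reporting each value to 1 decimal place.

65.5 : 100.0 : 50.7 : 8.5

Element Tf pattern (n=2): 0.42133081 : 0.45553838 : 0.12313081
Copper pattern (n=1): 0.6915 : 0.3085
Convolve the two distributions (both contribute in 2-u steps):
  M: 0.42133081×0.6915 = 0.291350
  M+2: 0.42133081×0.3085 + 0.45553838×0.6915 = 0.444985
  M+4: 0.45553838×0.3085 + 0.12313081×0.6915 = 0.225679
  M+6: 0.12313081×0.3085 = 0.037986
Scale to base peak (0.444985) = 100: 65.5 : 100.0 : 50.7 : 8.5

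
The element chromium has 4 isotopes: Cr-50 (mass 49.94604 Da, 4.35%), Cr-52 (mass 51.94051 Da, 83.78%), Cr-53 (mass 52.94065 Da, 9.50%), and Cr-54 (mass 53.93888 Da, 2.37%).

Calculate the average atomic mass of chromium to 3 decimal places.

Weight each isotope mass by its fractional abundance: 0.0435 × 49.94604 + 0.8378 × 51.94051 + 0.0950 × 52.94065 + 0.0237 × 53.93888
= 2.172653 + 43.515759 + 5.029362 + 1.278351 = 51.996125 Da

51.996 Da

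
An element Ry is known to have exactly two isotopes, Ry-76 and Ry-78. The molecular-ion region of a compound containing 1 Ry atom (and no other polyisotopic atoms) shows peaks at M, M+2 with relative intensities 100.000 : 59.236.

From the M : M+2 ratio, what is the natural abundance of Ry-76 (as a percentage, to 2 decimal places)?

62.80%

If p is the fraction of Ry that is Ry-76, then I(M+2)/I(M) = [C(1,1)·p^0·(1−p)] / p^1 = 1·(1−p)/p = 59.236/100.000 = 0.5924
(1−p)/p = 0.5924/1 = 0.5924  ⇒  p = 1/(1 + 0.5924) = 0.6280
Ry-76: 62.80%, Ry-78: 37.20%.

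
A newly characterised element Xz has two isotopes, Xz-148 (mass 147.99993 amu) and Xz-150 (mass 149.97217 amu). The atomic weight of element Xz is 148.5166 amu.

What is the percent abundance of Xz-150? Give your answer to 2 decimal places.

Writing the weighted mean with unknown fraction x of Xz-148:
147.99993·x + 149.97217·(1 − x) = 148.5166
(147.99993 − 149.97217)·x = 148.5166 − 149.97217
x = -1.45557 / -1.97224 = 0.73803 → 73.80% Xz-148, 26.20% Xz-150.

26.20%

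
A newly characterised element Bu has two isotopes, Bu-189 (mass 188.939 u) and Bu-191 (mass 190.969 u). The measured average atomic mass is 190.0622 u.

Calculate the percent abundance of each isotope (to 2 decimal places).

Bu-189: 44.67%, Bu-191: 55.33%

Let x be the fractional abundance of Bu-189; then Bu-191 has abundance 1 − x.
188.939·x + 190.969·(1 − x) = 190.0622
(188.939 − 190.969)·x = 190.0622 − 190.969
x = -0.9068 / -2.030 = 0.44670 → 44.67% Bu-189, 55.33% Bu-191.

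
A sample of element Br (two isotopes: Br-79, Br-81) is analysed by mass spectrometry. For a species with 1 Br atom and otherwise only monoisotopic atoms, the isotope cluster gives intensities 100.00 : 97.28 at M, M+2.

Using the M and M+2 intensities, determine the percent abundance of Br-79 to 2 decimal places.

If p is the fraction of Br that is Br-79, then I(M+2)/I(M) = [C(1,1)·p^0·(1−p)] / p^1 = 1·(1−p)/p = 97.28/100.00 = 0.9728
(1−p)/p = 0.9728/1 = 0.9728  ⇒  p = 1/(1 + 0.9728) = 0.5069
Br-79: 50.69%, Br-81: 49.31%.

50.69%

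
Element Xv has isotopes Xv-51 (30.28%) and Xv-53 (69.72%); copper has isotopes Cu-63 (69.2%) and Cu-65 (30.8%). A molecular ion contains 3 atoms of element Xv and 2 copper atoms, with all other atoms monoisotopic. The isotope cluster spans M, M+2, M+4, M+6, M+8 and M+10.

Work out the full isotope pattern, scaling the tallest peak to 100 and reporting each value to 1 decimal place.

Element Xv pattern (n=3): 0.02776308 : 0.19177429 : 0.44156219 : 0.33890044
Copper pattern (n=2): 0.478864 : 0.426272 : 0.094864
Convolve the two distributions (both contribute in 2-u steps):
  M: 0.02776308×0.478864 = 0.013295
  M+2: 0.02776308×0.426272 + 0.19177429×0.478864 = 0.103668
  M+4: 0.02776308×0.094864 + 0.19177429×0.426272 + 0.44156219×0.478864 = 0.295830
  M+6: 0.19177429×0.094864 + 0.44156219×0.426272 + 0.33890044×0.478864 = 0.368705
  M+8: 0.44156219×0.094864 + 0.33890044×0.426272 = 0.186352
  M+10: 0.33890044×0.094864 = 0.032149
Scale to base peak (0.368705) = 100: 3.6 : 28.1 : 80.2 : 100.0 : 50.5 : 8.7

3.6 : 28.1 : 80.2 : 100.0 : 50.5 : 8.7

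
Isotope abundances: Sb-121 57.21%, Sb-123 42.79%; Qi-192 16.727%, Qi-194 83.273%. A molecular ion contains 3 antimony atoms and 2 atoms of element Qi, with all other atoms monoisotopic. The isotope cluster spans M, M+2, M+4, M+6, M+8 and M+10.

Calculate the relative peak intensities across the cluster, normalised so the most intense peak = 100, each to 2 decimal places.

1.37 : 16.77 : 67.09 : 100.00 : 62.91 : 14.26

Antimony pattern (n=3): 0.18724742 : 0.42015297 : 0.3142518 : 0.07834781
Element Qi pattern (n=2): 0.02797925 : 0.27858149 : 0.69343925
Convolve the two distributions (both contribute in 2-u steps):
  M: 0.18724742×0.02797925 = 0.005239
  M+2: 0.18724742×0.27858149 + 0.42015297×0.02797925 = 0.063919
  M+4: 0.18724742×0.69343925 + 0.42015297×0.27858149 + 0.3142518×0.02797925 = 0.255684
  M+6: 0.42015297×0.69343925 + 0.3142518×0.27858149 + 0.07834781×0.02797925 = 0.381087
  M+8: 0.3142518×0.69343925 + 0.07834781×0.27858149 = 0.239741
  M+10: 0.07834781×0.69343925 = 0.054329
Scale to base peak (0.381087) = 100: 1.37 : 16.77 : 67.09 : 100.00 : 62.91 : 14.26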